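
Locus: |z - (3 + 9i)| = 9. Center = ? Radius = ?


|z - z0| = r is a circle with center z0 and radius r.
Center = (3, 9), radius = 9

Circle with center (3, 9) and radius 9


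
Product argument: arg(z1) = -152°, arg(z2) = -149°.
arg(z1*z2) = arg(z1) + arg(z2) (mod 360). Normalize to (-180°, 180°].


arg(z1*z2) = -152° - 149° = -301°
Normalized to (-180°, 180°]: 59°

59°


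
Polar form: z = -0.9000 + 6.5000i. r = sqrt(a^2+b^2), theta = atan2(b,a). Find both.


r = sqrt(0.81+42.25) = sqrt(43.06) = 6.5620
theta = atan2(6.5, -0.9) = 97.8831 degrees

r = 6.5620, theta = 97.8831 degrees


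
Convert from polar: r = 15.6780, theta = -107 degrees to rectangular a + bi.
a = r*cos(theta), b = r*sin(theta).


a = 15.6780*cos(-107°) = 15.6780*(-0.29237) = -4.5838
b = 15.6780*sin(-107°) = 15.6780*(-0.9563) = -14.9929

-4.5838 - 14.9929i


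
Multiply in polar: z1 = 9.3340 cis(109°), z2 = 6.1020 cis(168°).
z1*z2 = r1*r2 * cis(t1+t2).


r = 9.3340 * 6.1020 = 56.9561
theta = 109° + 168° = 277° = 277° (mod 360)

56.9561 cis(277°)


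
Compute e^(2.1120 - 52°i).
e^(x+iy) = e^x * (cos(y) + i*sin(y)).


e^2.1120 = 8.2648
cos(-52°) = 0.61566
sin(-52°) = -0.788
Real = 8.2648*0.61566 = 5.0883
Imag = 8.2648*(-0.788) = -6.5127

5.0883 - 6.5127i


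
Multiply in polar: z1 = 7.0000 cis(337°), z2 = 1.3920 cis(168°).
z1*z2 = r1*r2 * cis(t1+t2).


r = 7.0000 * 1.3920 = 9.7440
theta = 337° + 168° = 505° = 145° (mod 360)

9.7440 cis(145°)


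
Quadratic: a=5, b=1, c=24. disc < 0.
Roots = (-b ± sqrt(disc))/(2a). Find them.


disc = 1^2 - 4*5*24 = 1 - 480 = -479
sqrt(|disc|) = sqrt(479) = 21.8861
Real part = -1/(2*5) = -0.1000
Imag part = 21.8861/(2*5) = 2.1886

-0.1000 ± 2.1886i


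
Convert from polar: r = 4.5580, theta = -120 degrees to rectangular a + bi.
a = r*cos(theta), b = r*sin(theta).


a = 4.5580*cos(-120°) = 4.5580*(-0.5) = -2.2790
b = 4.5580*sin(-120°) = 4.5580*(-0.866025) = -3.9473

-2.2790 - 3.9473i


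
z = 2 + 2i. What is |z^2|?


|z| = sqrt(4+4) = sqrt(8) = 2.8284
|z^2| = |z|^2 = (sqrt(8))^2 = 8

|z^2| = 8


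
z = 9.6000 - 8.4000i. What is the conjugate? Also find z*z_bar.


z_bar = 9.6000 + 8.4000i
z*z_bar = 9.6^2 + (-8.4)^2 = 92.16 + 70.56 = 162.72

z_bar = 9.6000 + 8.4000i, z*z_bar = 162.72


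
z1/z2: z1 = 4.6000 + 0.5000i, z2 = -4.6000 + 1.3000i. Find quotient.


Conjugate of z2 = -4.6000 - 1.3000i
Numerator: (4.6000 + 0.5000i)(-4.6000 - 1.3000i) = -20.5100 - 8.2800i
Denominator: (-4.6)^2 + 1.3^2 = 22.85
Result = (-20.5100 - 8.2800i)/22.85

-0.8976 - 0.3624i


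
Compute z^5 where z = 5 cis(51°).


r^5 = 5^5 = 3125
n*theta = 5*51° = 255° = 255° (mod 360)
a = 3125*cos(255°) = -808.8095
b = 3125*sin(255°) = -3018.5182

3125 cis(255°) = -808.8095 - 3018.5182i


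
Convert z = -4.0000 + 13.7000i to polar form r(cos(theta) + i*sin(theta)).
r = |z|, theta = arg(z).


r = sqrt(16+187.69) = sqrt(203.69) = 14.2720
theta = atan2(13.7, -4) = 106.2763 degrees

r = 14.2720, theta = 106.2763 degrees


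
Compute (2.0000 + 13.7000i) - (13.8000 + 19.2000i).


Real: 2 - 13.8 = -11.8
Imag: 13.7 - 19.2 = -5.5

-11.8000 - 5.5000i


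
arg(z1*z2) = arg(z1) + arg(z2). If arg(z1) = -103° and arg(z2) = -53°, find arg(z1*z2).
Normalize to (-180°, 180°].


arg(z1*z2) = -103° - 53° = -156°
Normalized to (-180°, 180°]: -156°

-156°


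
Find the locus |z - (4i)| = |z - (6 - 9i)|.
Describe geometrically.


Equal distances means the locus is the perpendicular bisector of z1 and z2.
Midpoint = ((0+6)/2, (4+(-9))/2) = (3.0000, -2.5000)

Perpendicular bisector through (3.0000, -2.5000)


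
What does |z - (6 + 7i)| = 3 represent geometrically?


|z - z0| = r is a circle with center z0 and radius r.
Center = (6, 7), radius = 3

Circle with center (6, 7) and radius 3


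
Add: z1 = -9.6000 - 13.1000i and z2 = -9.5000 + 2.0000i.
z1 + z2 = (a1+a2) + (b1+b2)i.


Real: -9.6 - 9.5 = -19.1
Imag: -13.1 + 2 = -11.1

-19.1000 - 11.1000i


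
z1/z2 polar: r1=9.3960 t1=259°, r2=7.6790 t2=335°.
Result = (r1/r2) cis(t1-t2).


r = 9.3960 / 7.6790 = 1.2236
theta = 259° - 335° = -76° = 284° (mod 360)

1.2236 cis(284°)


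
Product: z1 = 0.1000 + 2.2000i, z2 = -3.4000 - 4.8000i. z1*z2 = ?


Real = 0.1*(-3.4) - 2.2*(-4.8) = -0.34 - (-10.56) = 10.22
Imag = 0.1*(-4.8) - (3.4)*2.2 = -0.48 - (7.48) = -7.96

10.2200 - 7.9600i


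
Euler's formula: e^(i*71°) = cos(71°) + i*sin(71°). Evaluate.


cos(71°) = 0.3256
sin(71°) = 0.9455

e^(i*71°) = 0.3256 + 0.9455i


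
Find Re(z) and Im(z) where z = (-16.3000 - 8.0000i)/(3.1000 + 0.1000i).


Multiply by conjugate: (-16.3000 - 8.0000i)(3.1000 - 0.1000i) / (3.1^2 + 0.1^2)
Numerator real = -16.3*3.1 - (8)*0.1 = -51.33
Numerator imag = -8*3.1 - (-16.3)*0.1 = -23.17
Denominator = 9.62
Re(z) = -51.33/9.62 = -5.3358
Im(z) = -23.17/9.62 = -2.4085

Re(z) = -5.3358, Im(z) = -2.4085


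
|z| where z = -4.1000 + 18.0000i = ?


|z| = sqrt((-4.1)^2 + 18^2) = sqrt(16.81 + 324) = sqrt(340.81) = 18.4610

|z| = 18.4610


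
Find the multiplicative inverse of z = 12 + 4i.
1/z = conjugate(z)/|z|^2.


|z|^2 = 144+16 = 160
1/z = (12 - 4i)/160

1/z = 0.0750 - 0.0250i


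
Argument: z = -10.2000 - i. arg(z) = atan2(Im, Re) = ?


Re = -10.2, Im = -1
arg = atan2(-1, -10.2) = -174.4007 degrees

arg(z) = -174.4007 degrees


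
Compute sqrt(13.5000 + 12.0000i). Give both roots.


|z| = sqrt(182.25+144) = 18.0624
sqrt((|z|+a)/2) = sqrt((18.0624+13.5)/2) = sqrt(15.7812) = 3.9726
sqrt((|z|-a)/2) = sqrt((18.0624-13.5)/2) = sqrt(2.2812) = 1.5104

±(3.9726 + 1.5104i) i.e. 3.9726 + 1.5104i and -3.9726 - 1.5104i


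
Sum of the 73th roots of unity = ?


The sum of all 73th roots of unity is 0.
Geometric series: (1 - w^73)/(1 - w) = (1-1)/(1-w) = 0 since w^73 = 1, w ≠ 1.
Alternatively: coefficient of z^72 in z^73 - 1 is 0.

0


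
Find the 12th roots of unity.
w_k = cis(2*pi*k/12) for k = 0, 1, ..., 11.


The 12th roots of unity are cis(360k/12°) for k=0..11
Angle step = 360/12 = 30°
Primitive root: cis(30°)
Primitive root = 0.8660 + 0.5000i

12 roots at angles: 0°, 30°, 60°, 90°, 120°, 150°, 180°, 210°, 240°, 270°, 300°, 330°


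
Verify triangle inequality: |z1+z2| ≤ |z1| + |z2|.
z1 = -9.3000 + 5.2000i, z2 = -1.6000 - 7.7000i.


|z1| = sqrt((-9.3)^2 + 5.2^2) = sqrt(113.53) = 10.6550
|z2| = sqrt((-1.6)^2 + (-7.7)^2) = sqrt(61.85) = 7.8645
z1+z2 = -10.9000 - 2.5000i
|z1+z2| = sqrt(125.06) = 11.1830
|z1|+|z2| = 10.6550 + 7.8645 = 18.5195

|z1+z2| = 11.1830 ≤ |z1|+|z2| = 18.5195 (verified)


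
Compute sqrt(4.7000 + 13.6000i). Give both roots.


|z| = sqrt(22.09+184.96) = 14.3892
sqrt((|z|+a)/2) = sqrt((14.3892+4.7)/2) = sqrt(9.5446) = 3.0894
sqrt((|z|-a)/2) = sqrt((14.3892-4.7)/2) = sqrt(4.8446) = 2.2010

±(3.0894 + 2.2010i) i.e. 3.0894 + 2.2010i and -3.0894 - 2.2010i


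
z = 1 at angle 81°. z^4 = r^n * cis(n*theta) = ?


r^4 = 1^4 = 1
n*theta = 4*81° = 324° = 324° (mod 360)
a = 1*cos(324°) = 0.8090
b = 1*sin(324°) = -0.5878

1 cis(324°) = 0.8090 - 0.5878i


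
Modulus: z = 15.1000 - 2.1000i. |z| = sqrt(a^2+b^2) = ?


|z| = sqrt(15.1^2 + (-2.1)^2) = sqrt(228.01 + 4.41) = sqrt(232.42) = 15.2453

|z| = 15.2453


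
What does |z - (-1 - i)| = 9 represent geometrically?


|z - z0| = r is a circle with center z0 and radius r.
Center = (-1, -1), radius = 9

Circle with center (-1, -1) and radius 9


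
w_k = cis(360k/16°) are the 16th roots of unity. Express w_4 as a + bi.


Angle = 360*4/16 = 90°
a = cos(90°) = 0
b = sin(90°) = 1.0000

0 + 1.0000i


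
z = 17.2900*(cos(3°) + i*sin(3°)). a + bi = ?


a = 17.2900*cos(3°) = 17.2900*0.99863 = 17.2663
b = 17.2900*sin(3°) = 17.2900*0.052336 = 0.9049

17.2663 + 0.9049i


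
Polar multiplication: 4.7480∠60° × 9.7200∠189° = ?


r = 4.7480 * 9.7200 = 46.1506
theta = 60° + 189° = 249° = 249° (mod 360)

46.1506 cis(249°)


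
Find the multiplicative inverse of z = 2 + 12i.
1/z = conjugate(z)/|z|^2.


|z|^2 = 4+144 = 148
1/z = (2 - 12i)/148

1/z = 0.0135 - 0.0811i


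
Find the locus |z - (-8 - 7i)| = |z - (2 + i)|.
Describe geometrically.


Equal distances means the locus is the perpendicular bisector of z1 and z2.
Midpoint = ((-8+2)/2, (-7+1)/2) = (-3.0000, -3.0000)

Perpendicular bisector through (-3.0000, -3.0000)


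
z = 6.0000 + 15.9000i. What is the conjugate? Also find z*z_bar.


z_bar = 6.0000 - 15.9000i
z*z_bar = 6^2 + 15.9^2 = 36 + 252.81 = 288.81

z_bar = 6.0000 - 15.9000i, z*z_bar = 288.81


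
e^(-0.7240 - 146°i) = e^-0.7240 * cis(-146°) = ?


e^-0.7240 = 0.4848
cos(-146°) = -0.829
sin(-146°) = -0.5592
Real = 0.4848*(-0.829) = -0.4019
Imag = 0.4848*(-0.5592) = -0.2711

-0.4019 - 0.2711i


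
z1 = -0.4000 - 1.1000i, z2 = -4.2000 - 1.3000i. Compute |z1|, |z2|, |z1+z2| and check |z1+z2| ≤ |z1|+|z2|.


|z1| = sqrt((-0.4)^2 + (-1.1)^2) = sqrt(1.37) = 1.1705
|z2| = sqrt((-4.2)^2 + (-1.3)^2) = sqrt(19.33) = 4.3966
z1+z2 = -4.6000 - 2.4000i
|z1+z2| = sqrt(26.92) = 5.1884
|z1|+|z2| = 1.1705 + 4.3966 = 5.5671

|z1+z2| = 5.1884 ≤ |z1|+|z2| = 5.5671 (verified)


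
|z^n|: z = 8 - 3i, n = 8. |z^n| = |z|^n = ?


|z| = sqrt(64+9) = sqrt(73) = 8.5440
|z^8| = |z|^8 = (sqrt(73))^8 = 73^4 = 28398241

|z^8| = 28398241


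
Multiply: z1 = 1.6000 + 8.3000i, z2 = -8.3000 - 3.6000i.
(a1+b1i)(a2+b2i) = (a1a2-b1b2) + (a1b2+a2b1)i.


Real = 1.6*(-8.3) - 8.3*(-3.6) = -13.28 - (-29.88) = 16.6
Imag = 1.6*(-3.6) - (8.3)*8.3 = -5.76 - (68.89) = -74.65

16.6000 - 74.6500i


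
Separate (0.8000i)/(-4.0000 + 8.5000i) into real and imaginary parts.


Multiply by conjugate: (0.8000i)(-4.0000 - 8.5000i) / ((-4)^2 + 8.5^2)
Numerator real = 0*(-4) + 0.8*8.5 = 6.8
Numerator imag = 0.8*(-4) - 0*8.5 = -3.2
Denominator = 88.25
Re(z) = 6.8/88.25 = 0.0771
Im(z) = -3.2/88.25 = -0.0363

Re(z) = 0.0771, Im(z) = -0.0363


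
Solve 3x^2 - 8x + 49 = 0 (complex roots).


disc = (-8)^2 - 4*3*49 = 64 - 588 = -524
sqrt(|disc|) = sqrt(524) = 22.8910
Real part = 8/(2*3) = 1.3333
Imag part = 22.8910/(2*3) = 3.8152

1.3333 ± 3.8152i


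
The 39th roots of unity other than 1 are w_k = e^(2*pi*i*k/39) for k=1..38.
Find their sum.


With w = e^(2*pi*i/39), all 39 of the 39th roots of unity w^0 = 1, w, ..., w^(38) sum to 0: 1 + w + ... + w^(38) = (1 - w^39)/(1 - w) = 0 since w^39 = 1, w ≠ 1.
Removing the root 1: w + w^2 + ... + w^(38) = 0 - 1 = -1

Sum = -1


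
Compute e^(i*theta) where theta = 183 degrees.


cos(183°) = -0.9986
sin(183°) = -0.0523

e^(i*183°) = -0.9986 - 0.0523i


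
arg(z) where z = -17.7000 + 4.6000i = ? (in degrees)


Re = -17.7, Im = 4.6
arg = atan2(4.6, -17.7) = 165.4318 degrees

arg(z) = 165.4318 degrees


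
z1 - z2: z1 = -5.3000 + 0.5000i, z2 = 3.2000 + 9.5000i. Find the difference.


Real: -5.3 - 3.2 = -8.5
Imag: 0.5 - 9.5 = -9

-8.5000 - 9.0000i


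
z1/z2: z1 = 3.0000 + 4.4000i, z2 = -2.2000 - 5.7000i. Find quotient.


Conjugate of z2 = -2.2000 + 5.7000i
Numerator: (3.0000 + 4.4000i)(-2.2000 + 5.7000i) = -31.6800 + 7.4200i
Denominator: (-2.2)^2 + (-5.7)^2 = 37.33
Result = (-31.6800 + 7.4200i)/37.33

-0.8486 + 0.1988i


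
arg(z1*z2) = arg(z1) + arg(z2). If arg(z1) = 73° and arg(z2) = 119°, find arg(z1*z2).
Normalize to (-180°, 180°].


arg(z1*z2) = 73° + 119° = 192°
Normalized to (-180°, 180°]: -168°

-168°


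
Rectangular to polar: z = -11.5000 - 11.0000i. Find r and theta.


r = sqrt(132.25+121) = sqrt(253.25) = 15.9138
theta = atan2(-11, -11.5) = -136.2730 degrees

r = 15.9138, theta = -136.2730 degrees


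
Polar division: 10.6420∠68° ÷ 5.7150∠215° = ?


r = 10.6420 / 5.7150 = 1.8621
theta = 68° - 215° = -147° = 213° (mod 360)

1.8621 cis(213°)


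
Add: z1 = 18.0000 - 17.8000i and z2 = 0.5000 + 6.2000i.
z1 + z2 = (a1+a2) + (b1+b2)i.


Real: 18 + 0.5 = 18.5
Imag: -17.8 + 6.2 = -11.6

18.5000 - 11.6000i


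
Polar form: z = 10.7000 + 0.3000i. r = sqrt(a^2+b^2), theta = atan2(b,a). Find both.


r = sqrt(114.49+0.09) = sqrt(114.58) = 10.7042
theta = atan2(0.3, 10.7) = 1.6060 degrees

r = 10.7042, theta = 1.6060 degrees


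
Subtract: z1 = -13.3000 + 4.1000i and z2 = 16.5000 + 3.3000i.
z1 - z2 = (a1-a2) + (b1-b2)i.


Real: -13.3 - 16.5 = -29.8
Imag: 4.1 - 3.3 = 0.8

-29.8000 + 0.8000i


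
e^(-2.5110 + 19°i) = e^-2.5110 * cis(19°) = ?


e^-2.5110 = 0.0812
cos(19°) = 0.9455
sin(19°) = 0.3256
Real = 0.0812*0.9455 = 0.0768
Imag = 0.0812*0.3256 = 0.0264

0.0768 + 0.0264i


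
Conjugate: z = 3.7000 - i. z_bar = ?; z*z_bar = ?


z_bar = 3.7000 + i
z*z_bar = 3.7^2 + (-1)^2 = 13.69 + 1 = 14.69

z_bar = 3.7000 + i, z*z_bar = 14.69


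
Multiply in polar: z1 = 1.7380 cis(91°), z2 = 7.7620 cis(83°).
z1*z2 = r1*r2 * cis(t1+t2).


r = 1.7380 * 7.7620 = 13.4904
theta = 91° + 83° = 174° = 174° (mod 360)

13.4904 cis(174°)


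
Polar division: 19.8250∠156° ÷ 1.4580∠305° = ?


r = 19.8250 / 1.4580 = 13.5974
theta = 156° - 305° = -149° = 211° (mod 360)

13.5974 cis(211°)


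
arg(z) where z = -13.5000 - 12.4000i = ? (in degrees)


Re = -13.5, Im = -12.4
arg = atan2(-12.4, -13.5) = -137.4319 degrees

arg(z) = -137.4319 degrees


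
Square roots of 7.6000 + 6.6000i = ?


|z| = sqrt(57.76+43.56) = 10.0658
sqrt((|z|+a)/2) = sqrt((10.0658+7.6)/2) = sqrt(8.8329) = 2.9720
sqrt((|z|-a)/2) = sqrt((10.0658-7.6)/2) = sqrt(1.2329) = 1.1104

±(2.9720 + 1.1104i) i.e. 2.9720 + 1.1104i and -2.9720 - 1.1104i


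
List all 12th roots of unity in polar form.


The 12th roots of unity are cis(360k/12°) for k=0..11
Angle step = 360/12 = 30°
Primitive root: cis(30°)
Primitive root = 0.8660 + 0.5000i

12 roots at angles: 0°, 30°, 60°, 90°, 120°, 150°, 180°, 210°, 240°, 270°, 300°, 330°


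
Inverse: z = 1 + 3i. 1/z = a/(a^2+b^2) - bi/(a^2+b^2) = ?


|z|^2 = 1+9 = 10
1/z = (1 - 3i)/10

1/z = 0.1000 - 0.3000i


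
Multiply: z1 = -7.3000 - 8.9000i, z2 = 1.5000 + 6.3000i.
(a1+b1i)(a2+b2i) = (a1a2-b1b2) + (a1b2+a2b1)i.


Real = -7.3*1.5 - (-8.9)*6.3 = -10.95 - (-56.07) = 45.12
Imag = -7.3*6.3 + 1.5*(-8.9) = -45.99 - (13.35) = -59.34

45.1200 - 59.3400i


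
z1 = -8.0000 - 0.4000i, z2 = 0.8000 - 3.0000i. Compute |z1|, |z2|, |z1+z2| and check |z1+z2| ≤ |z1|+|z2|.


|z1| = sqrt((-8)^2 + (-0.4)^2) = sqrt(64.16) = 8.0100
|z2| = sqrt(0.8^2 + (-3)^2) = sqrt(9.64) = 3.1048
z1+z2 = -7.2000 - 3.4000i
|z1+z2| = sqrt(63.4) = 7.9624
|z1|+|z2| = 8.0100 + 3.1048 = 11.1148

|z1+z2| = 7.9624 ≤ |z1|+|z2| = 11.1148 (verified)


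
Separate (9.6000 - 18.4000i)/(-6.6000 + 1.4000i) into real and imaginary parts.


Multiply by conjugate: (9.6000 - 18.4000i)(-6.6000 - 1.4000i) / ((-6.6)^2 + 1.4^2)
Numerator real = 9.6*(-6.6) - (18.4)*1.4 = -89.12
Numerator imag = -18.4*(-6.6) - 9.6*1.4 = 108
Denominator = 45.52
Re(z) = -89.12/45.52 = -1.9578
Im(z) = 108/45.52 = 2.3726

Re(z) = -1.9578, Im(z) = 2.3726


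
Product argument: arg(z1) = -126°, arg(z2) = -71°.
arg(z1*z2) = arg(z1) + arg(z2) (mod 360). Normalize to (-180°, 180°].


arg(z1*z2) = -126° - 71° = -197°
Normalized to (-180°, 180°]: 163°

163°


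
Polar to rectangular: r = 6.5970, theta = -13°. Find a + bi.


a = 6.5970*cos(-13°) = 6.5970*0.97437 = 6.4279
b = 6.5970*sin(-13°) = 6.5970*(-0.22495) = -1.4840

6.4279 - 1.4840i


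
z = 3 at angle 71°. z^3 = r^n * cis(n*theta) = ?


r^3 = 3^3 = 27
n*theta = 3*71° = 213° = 213° (mod 360)
a = 27*cos(213°) = -22.6441
b = 27*sin(213°) = -14.7053

27 cis(213°) = -22.6441 - 14.7053i


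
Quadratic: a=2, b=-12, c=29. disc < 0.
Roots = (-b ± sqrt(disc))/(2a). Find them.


disc = (-12)^2 - 4*2*29 = 144 - 232 = -88
sqrt(|disc|) = sqrt(88) = 9.3808
Real part = 12/(2*2) = 3.0000
Imag part = 9.3808/(2*2) = 2.3452

3.0000 ± 2.3452i


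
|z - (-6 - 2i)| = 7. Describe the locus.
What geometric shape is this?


|z - z0| = r is a circle with center z0 and radius r.
Center = (-6, -2), radius = 7

Circle with center (-6, -2) and radius 7


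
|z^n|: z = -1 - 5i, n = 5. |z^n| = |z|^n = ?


|z| = sqrt(1+25) = sqrt(26) = 5.0990
|z^5| = |z|^5 = (sqrt(26))^5 = 26^2 * sqrt(26) = 676*sqrt(26)

|z^5| = 676*sqrt(26) ≈ 3446.9372


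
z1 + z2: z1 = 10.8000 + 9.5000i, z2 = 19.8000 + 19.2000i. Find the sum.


Real: 10.8 + 19.8 = 30.6
Imag: 9.5 + 19.2 = 28.7

30.6000 + 28.7000i


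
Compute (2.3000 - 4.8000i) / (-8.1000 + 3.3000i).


Conjugate of z2 = -8.1000 - 3.3000i
Numerator: (2.3000 - 4.8000i)(-8.1000 - 3.3000i) = -34.4700 + 31.2900i
Denominator: (-8.1)^2 + 3.3^2 = 76.5
Result = (-34.4700 + 31.2900i)/76.5

-0.4506 + 0.4090i


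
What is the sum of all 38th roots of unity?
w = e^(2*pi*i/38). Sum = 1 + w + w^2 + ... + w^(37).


The sum of all 38th roots of unity is 0.
Geometric series: (1 - w^38)/(1 - w) = (1-1)/(1-w) = 0 since w^38 = 1, w ≠ 1.
Alternatively: coefficient of z^37 in z^38 - 1 is 0.

0


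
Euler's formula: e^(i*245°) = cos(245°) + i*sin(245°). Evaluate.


cos(245°) = -0.4226
sin(245°) = -0.9063

e^(i*245°) = -0.4226 - 0.9063i


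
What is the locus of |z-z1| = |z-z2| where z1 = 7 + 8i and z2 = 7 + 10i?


Equal distances means the locus is the perpendicular bisector of z1 and z2.
Midpoint = ((7+7)/2, (8+10)/2) = (7.0000, 9.0000)

Perpendicular bisector through (7.0000, 9.0000)


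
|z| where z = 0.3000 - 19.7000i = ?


|z| = sqrt(0.3^2 + (-19.7)^2) = sqrt(0.09 + 388.09) = sqrt(388.18) = 19.7023

|z| = 19.7023


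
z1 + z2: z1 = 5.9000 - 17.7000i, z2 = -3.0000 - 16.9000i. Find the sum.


Real: 5.9 - 3 = 2.9
Imag: -17.7 - 16.9 = -34.6

2.9000 - 34.6000i


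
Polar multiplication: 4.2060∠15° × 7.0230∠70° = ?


r = 4.2060 * 7.0230 = 29.5387
theta = 15° + 70° = 85° = 85° (mod 360)

29.5387 cis(85°)


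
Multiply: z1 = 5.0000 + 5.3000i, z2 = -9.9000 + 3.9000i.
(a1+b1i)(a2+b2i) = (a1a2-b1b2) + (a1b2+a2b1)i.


Real = 5*(-9.9) - 5.3*3.9 = -49.5 - 20.67 = -70.17
Imag = 5*3.9 - (9.9)*5.3 = 19.5 - (52.47) = -32.97

-70.1700 - 32.9700i


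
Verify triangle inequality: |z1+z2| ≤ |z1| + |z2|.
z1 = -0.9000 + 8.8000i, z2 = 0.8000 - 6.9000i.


|z1| = sqrt((-0.9)^2 + 8.8^2) = sqrt(78.25) = 8.8459
|z2| = sqrt(0.8^2 + (-6.9)^2) = sqrt(48.25) = 6.9462
z1+z2 = -0.1000 + 1.9000i
|z1+z2| = sqrt(3.62) = 1.9026
|z1|+|z2| = 8.8459 + 6.9462 = 15.7921

|z1+z2| = 1.9026 ≤ |z1|+|z2| = 15.7921 (verified)


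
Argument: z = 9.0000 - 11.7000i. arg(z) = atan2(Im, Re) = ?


Re = 9, Im = -11.7
arg = atan2(-11.7, 9) = -52.4314 degrees

arg(z) = -52.4314 degrees


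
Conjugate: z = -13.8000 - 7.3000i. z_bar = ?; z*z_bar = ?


z_bar = -13.8000 + 7.3000i
z*z_bar = (-13.8)^2 + (-7.3)^2 = 190.44 + 53.29 = 243.73

z_bar = -13.8000 + 7.3000i, z*z_bar = 243.73


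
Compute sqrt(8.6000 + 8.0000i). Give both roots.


|z| = sqrt(73.96+64) = 11.7456
sqrt((|z|+a)/2) = sqrt((11.7456+8.6)/2) = sqrt(10.1728) = 3.1895
sqrt((|z|-a)/2) = sqrt((11.7456-8.6)/2) = sqrt(1.5728) = 1.2541

±(3.1895 + 1.2541i) i.e. 3.1895 + 1.2541i and -3.1895 - 1.2541i


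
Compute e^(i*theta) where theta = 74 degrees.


cos(74°) = 0.2756
sin(74°) = 0.9613

e^(i*74°) = 0.2756 + 0.9613i


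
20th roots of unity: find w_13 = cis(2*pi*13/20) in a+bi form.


Angle = 360*13/20 = 234°
a = cos(234°) = -0.5878
b = sin(234°) = -0.8090

-0.5878 - 0.8090i


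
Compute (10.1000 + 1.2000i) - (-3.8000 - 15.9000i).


Real: 10.1 + 3.8 = 13.9
Imag: 1.2 + 15.9 = 17.1

13.9000 + 17.1000i


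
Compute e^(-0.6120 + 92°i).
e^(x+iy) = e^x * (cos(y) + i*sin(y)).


e^-0.6120 = 0.54227
cos(92°) = -0.0349
sin(92°) = 0.9994
Real = 0.54227*(-0.0349) = -0.0189
Imag = 0.54227*0.9994 = 0.5419

-0.0189 + 0.5419i


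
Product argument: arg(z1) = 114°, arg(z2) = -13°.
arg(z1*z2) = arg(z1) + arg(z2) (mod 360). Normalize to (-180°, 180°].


arg(z1*z2) = 114° - 13° = 101°
Normalized to (-180°, 180°]: 101°

101°


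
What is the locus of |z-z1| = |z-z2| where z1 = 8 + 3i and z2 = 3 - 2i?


Equal distances means the locus is the perpendicular bisector of z1 and z2.
Midpoint = ((8+3)/2, (3+(-2))/2) = (5.5000, 0.5000)

Perpendicular bisector through (5.5000, 0.5000)


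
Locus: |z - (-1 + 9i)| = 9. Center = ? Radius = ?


|z - z0| = r is a circle with center z0 and radius r.
Center = (-1, 9), radius = 9

Circle with center (-1, 9) and radius 9


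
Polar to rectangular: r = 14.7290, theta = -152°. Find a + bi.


a = 14.7290*cos(-152°) = 14.7290*(-0.882948) = -13.0049
b = 14.7290*sin(-152°) = 14.7290*(-0.46947) = -6.9148

-13.0049 - 6.9148i


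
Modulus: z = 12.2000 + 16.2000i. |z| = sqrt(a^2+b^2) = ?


|z| = sqrt(12.2^2 + 16.2^2) = sqrt(148.84 + 262.44) = sqrt(411.28) = 20.2800

|z| = 20.2800


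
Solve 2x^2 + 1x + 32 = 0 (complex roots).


disc = 1^2 - 4*2*32 = 1 - 256 = -255
sqrt(|disc|) = sqrt(255) = 15.9687
Real part = -1/(2*2) = -0.2500
Imag part = 15.9687/(2*2) = 3.9922

-0.2500 ± 3.9922i


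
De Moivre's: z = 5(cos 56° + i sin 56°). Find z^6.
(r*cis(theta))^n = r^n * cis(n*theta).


r^6 = 5^6 = 15625
n*theta = 6*56° = 336° = 336° (mod 360)
a = 15625*cos(336°) = 14274.1478
b = 15625*sin(336°) = -6355.2600

15625 cis(336°) = 14274.1478 - 6355.2600i


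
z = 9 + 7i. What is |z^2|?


|z| = sqrt(81+49) = sqrt(130) = 11.4018
|z^2| = |z|^2 = (sqrt(130))^2 = 130

|z^2| = 130


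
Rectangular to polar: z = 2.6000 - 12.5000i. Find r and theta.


r = sqrt(6.76+156.25) = sqrt(163.01) = 12.7675
theta = atan2(-12.5, 2.6) = -78.2500 degrees

r = 12.7675, theta = -78.2500 degrees


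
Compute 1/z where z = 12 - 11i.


|z|^2 = 144+121 = 265
1/z = (12 + 11i)/265

1/z = 0.0453 + 0.0415i


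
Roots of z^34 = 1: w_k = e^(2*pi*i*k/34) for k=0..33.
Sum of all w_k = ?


The sum of all 34th roots of unity is 0.
Geometric series: (1 - w^34)/(1 - w) = (1-1)/(1-w) = 0 since w^34 = 1, w ≠ 1.
Alternatively: coefficient of z^33 in z^34 - 1 is 0.

0


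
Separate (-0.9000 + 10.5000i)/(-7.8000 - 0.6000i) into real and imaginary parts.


Multiply by conjugate: (-0.9000 + 10.5000i)(-7.8000 + 0.6000i) / ((-7.8)^2 + (-0.6)^2)
Numerator real = -0.9*(-7.8) + 10.5*(-0.6) = 0.72
Numerator imag = 10.5*(-7.8) - (-0.9)*(-0.6) = -82.44
Denominator = 61.2
Re(z) = 0.72/61.2 = 0.0118
Im(z) = -82.44/61.2 = -1.3471

Re(z) = 0.0118, Im(z) = -1.3471


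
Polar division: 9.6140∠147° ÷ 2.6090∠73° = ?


r = 9.6140 / 2.6090 = 3.6849
theta = 147° - 73° = 74° = 74° (mod 360)

3.6849 cis(74°)


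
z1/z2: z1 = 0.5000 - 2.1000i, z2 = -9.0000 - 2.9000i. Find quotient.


Conjugate of z2 = -9.0000 + 2.9000i
Numerator: (0.5000 - 2.1000i)(-9.0000 + 2.9000i) = 1.5900 + 20.3500i
Denominator: (-9)^2 + (-2.9)^2 = 89.41
Result = (1.5900 + 20.3500i)/89.41

0.0178 + 0.2276i


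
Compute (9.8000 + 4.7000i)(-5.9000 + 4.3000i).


Real = 9.8*(-5.9) - 4.7*4.3 = -57.82 - 20.21 = -78.03
Imag = 9.8*4.3 - (5.9)*4.7 = 42.14 - (27.73) = 14.41

-78.0300 + 14.4100i


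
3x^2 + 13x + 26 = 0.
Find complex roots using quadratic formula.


disc = 13^2 - 4*3*26 = 169 - 312 = -143
sqrt(|disc|) = sqrt(143) = 11.9583
Real part = -13/(2*3) = -2.1667
Imag part = 11.9583/(2*3) = 1.9930

-2.1667 ± 1.9930i


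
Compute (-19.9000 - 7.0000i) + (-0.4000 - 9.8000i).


Real: -19.9 - 0.4 = -20.3
Imag: -7 - 9.8 = -16.8

-20.3000 - 16.8000i


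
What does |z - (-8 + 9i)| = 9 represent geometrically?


|z - z0| = r is a circle with center z0 and radius r.
Center = (-8, 9), radius = 9

Circle with center (-8, 9) and radius 9


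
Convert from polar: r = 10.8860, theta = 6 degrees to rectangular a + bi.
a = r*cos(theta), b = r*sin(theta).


a = 10.8860*cos(6°) = 10.8860*0.994522 = 10.8264
b = 10.8860*sin(6°) = 10.8860*0.10453 = 1.1379

10.8264 + 1.1379i


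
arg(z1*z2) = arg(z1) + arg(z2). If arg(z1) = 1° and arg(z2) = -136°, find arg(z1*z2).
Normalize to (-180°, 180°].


arg(z1*z2) = 1° - 136° = -135°
Normalized to (-180°, 180°]: -135°

-135°


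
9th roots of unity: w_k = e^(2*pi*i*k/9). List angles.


The 9th roots of unity are cis(360k/9°) for k=0..8
Angle step = 360/9 = 40°
Primitive root: cis(40°)
Primitive root = 0.7660 + 0.6428i

9 roots at angles: 0°, 40°, 80°, 120°, 160°, 200°, 240°, 280°, 320°


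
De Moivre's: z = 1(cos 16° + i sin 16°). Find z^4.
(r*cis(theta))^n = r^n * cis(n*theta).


r^4 = 1^4 = 1
n*theta = 4*16° = 64° = 64° (mod 360)
a = 1*cos(64°) = 0.4384
b = 1*sin(64°) = 0.8988

1 cis(64°) = 0.4384 + 0.8988i


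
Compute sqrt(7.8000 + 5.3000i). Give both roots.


|z| = sqrt(60.84+28.09) = 9.4303
sqrt((|z|+a)/2) = sqrt((9.4303+7.8)/2) = sqrt(8.6151) = 2.9352
sqrt((|z|-a)/2) = sqrt((9.4303-7.8)/2) = sqrt(0.8151) = 0.9028

±(2.9352 + 0.9028i) i.e. 2.9352 + 0.9028i and -2.9352 - 0.9028i


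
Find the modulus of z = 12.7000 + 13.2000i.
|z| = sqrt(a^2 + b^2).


|z| = sqrt(12.7^2 + 13.2^2) = sqrt(161.29 + 174.24) = sqrt(335.53) = 18.3175

|z| = 18.3175


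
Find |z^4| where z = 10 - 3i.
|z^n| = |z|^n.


|z| = sqrt(100+9) = sqrt(109) = 10.4403
|z^4| = |z|^4 = (sqrt(109))^4 = 109^2 = 11881

|z^4| = 11881


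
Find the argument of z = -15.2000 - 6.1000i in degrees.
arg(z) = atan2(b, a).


Re = -15.2, Im = -6.1
arg = atan2(-6.1, -15.2) = -158.1336 degrees

arg(z) = -158.1336 degrees


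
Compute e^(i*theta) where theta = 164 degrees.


cos(164°) = -0.9613
sin(164°) = 0.2756

e^(i*164°) = -0.9613 + 0.2756i


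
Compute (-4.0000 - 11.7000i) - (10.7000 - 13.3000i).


Real: -4 - 10.7 = -14.7
Imag: -11.7 + 13.3 = 1.6

-14.7000 + 1.6000i


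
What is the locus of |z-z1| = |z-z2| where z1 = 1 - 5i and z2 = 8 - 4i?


Equal distances means the locus is the perpendicular bisector of z1 and z2.
Midpoint = ((1+8)/2, (-5+(-4))/2) = (4.5000, -4.5000)

Perpendicular bisector through (4.5000, -4.5000)


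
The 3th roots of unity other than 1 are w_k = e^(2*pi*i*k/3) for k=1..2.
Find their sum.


With w = e^(2*pi*i/3), all 3 of the 3th roots of unity w^0 = 1, w, ..., w^(2) sum to 0: 1 + w + ... + w^(2) = (1 - w^3)/(1 - w) = 0 since w^3 = 1, w ≠ 1.
Removing the root 1: w + w^2 + ... + w^(2) = 0 - 1 = -1

Sum = -1


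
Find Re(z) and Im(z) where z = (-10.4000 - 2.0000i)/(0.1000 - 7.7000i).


Multiply by conjugate: (-10.4000 - 2.0000i)(0.1000 + 7.7000i) / (0.1^2 + (-7.7)^2)
Numerator real = -10.4*0.1 - (2)*(-7.7) = 14.36
Numerator imag = -2*0.1 - (-10.4)*(-7.7) = -80.28
Denominator = 59.3
Re(z) = 14.36/59.3 = 0.2422
Im(z) = -80.28/59.3 = -1.3538

Re(z) = 0.2422, Im(z) = -1.3538


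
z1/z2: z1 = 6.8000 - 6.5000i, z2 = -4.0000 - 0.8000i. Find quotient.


Conjugate of z2 = -4.0000 + 0.8000i
Numerator: (6.8000 - 6.5000i)(-4.0000 + 0.8000i) = -22.0000 + 31.4400i
Denominator: (-4)^2 + (-0.8)^2 = 16.64
Result = (-22.0000 + 31.4400i)/16.64

-1.3221 + 1.8894i


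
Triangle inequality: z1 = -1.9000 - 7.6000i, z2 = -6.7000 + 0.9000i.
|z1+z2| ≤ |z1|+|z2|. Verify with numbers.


|z1| = sqrt((-1.9)^2 + (-7.6)^2) = sqrt(61.37) = 7.8339
|z2| = sqrt((-6.7)^2 + 0.9^2) = sqrt(45.7) = 6.7602
z1+z2 = -8.6000 - 6.7000i
|z1+z2| = sqrt(118.85) = 10.9018
|z1|+|z2| = 7.8339 + 6.7602 = 14.5941

|z1+z2| = 10.9018 ≤ |z1|+|z2| = 14.5941 (verified)


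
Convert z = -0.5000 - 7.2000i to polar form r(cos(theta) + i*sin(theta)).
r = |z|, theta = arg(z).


r = sqrt(0.25+51.84) = sqrt(52.09) = 7.2173
theta = atan2(-7.2, -0.5) = -93.9725 degrees

r = 7.2173, theta = -93.9725 degrees


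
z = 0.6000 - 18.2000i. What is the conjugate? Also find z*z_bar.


z_bar = 0.6000 + 18.2000i
z*z_bar = 0.6^2 + (-18.2)^2 = 0.36 + 331.24 = 331.6

z_bar = 0.6000 + 18.2000i, z*z_bar = 331.6


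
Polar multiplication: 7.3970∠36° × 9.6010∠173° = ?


r = 7.3970 * 9.6010 = 71.0186
theta = 36° + 173° = 209° = 209° (mod 360)

71.0186 cis(209°)


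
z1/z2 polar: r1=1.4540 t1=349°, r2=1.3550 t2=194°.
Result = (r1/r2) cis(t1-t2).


r = 1.4540 / 1.3550 = 1.0731
theta = 349° - 194° = 155° = 155° (mod 360)

1.0731 cis(155°)


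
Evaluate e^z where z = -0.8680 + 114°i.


e^-0.8680 = 0.4198
cos(114°) = -0.4067
sin(114°) = 0.9135
Real = 0.4198*(-0.4067) = -0.1707
Imag = 0.4198*0.9135 = 0.3835

-0.1707 + 0.3835i


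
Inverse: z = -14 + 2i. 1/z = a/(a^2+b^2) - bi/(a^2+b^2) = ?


|z|^2 = 196+4 = 200
1/z = (-14 - 2i)/200

1/z = -0.0700 - 0.0100i


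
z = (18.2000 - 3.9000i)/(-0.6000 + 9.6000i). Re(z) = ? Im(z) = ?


Multiply by conjugate: (18.2000 - 3.9000i)(-0.6000 - 9.6000i) / ((-0.6)^2 + 9.6^2)
Numerator real = 18.2*(-0.6) - (3.9)*9.6 = -48.36
Numerator imag = -3.9*(-0.6) - 18.2*9.6 = -172.38
Denominator = 92.52
Re(z) = -48.36/92.52 = -0.5227
Im(z) = -172.38/92.52 = -1.8632

Re(z) = -0.5227, Im(z) = -1.8632


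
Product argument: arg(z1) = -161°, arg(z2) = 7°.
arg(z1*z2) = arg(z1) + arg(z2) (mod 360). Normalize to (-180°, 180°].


arg(z1*z2) = -161° + 7° = -154°
Normalized to (-180°, 180°]: -154°

-154°


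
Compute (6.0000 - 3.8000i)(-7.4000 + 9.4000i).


Real = 6*(-7.4) - (-3.8)*9.4 = -44.4 - (-35.72) = -8.68
Imag = 6*9.4 - (7.4)*(-3.8) = 56.4 + 28.12 = 84.52

-8.6800 + 84.5200i


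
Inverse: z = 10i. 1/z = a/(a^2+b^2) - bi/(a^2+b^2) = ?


|z|^2 = 0+100 = 100
1/z = (0 - 10i)/100

1/z = 0 - 0.1000i


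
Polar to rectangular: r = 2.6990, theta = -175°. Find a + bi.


a = 2.6990*cos(-175°) = 2.6990*(-0.9962) = -2.6887
b = 2.6990*sin(-175°) = 2.6990*(-0.08716) = -0.2352

-2.6887 - 0.2352i


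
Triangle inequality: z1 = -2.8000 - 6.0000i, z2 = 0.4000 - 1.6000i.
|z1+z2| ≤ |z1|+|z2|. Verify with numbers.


|z1| = sqrt((-2.8)^2 + (-6)^2) = sqrt(43.84) = 6.6212
|z2| = sqrt(0.4^2 + (-1.6)^2) = sqrt(2.72) = 1.6492
z1+z2 = -2.4000 - 7.6000i
|z1+z2| = sqrt(63.52) = 7.9699
|z1|+|z2| = 6.6212 + 1.6492 = 8.2704

|z1+z2| = 7.9699 ≤ |z1|+|z2| = 8.2704 (verified)


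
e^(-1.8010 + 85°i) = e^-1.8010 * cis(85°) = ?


e^-1.8010 = 0.1651
cos(85°) = 0.0872
sin(85°) = 0.9962
Real = 0.1651*0.0872 = 0.0144
Imag = 0.1651*0.9962 = 0.1645

0.0144 + 0.1645i


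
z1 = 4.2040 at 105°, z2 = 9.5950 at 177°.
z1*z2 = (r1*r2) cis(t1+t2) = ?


r = 4.2040 * 9.5950 = 40.3374
theta = 105° + 177° = 282° = 282° (mod 360)

40.3374 cis(282°)


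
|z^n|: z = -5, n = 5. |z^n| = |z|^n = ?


|z| = sqrt(25+0) = sqrt(25) = 5
|z^5| = |z|^5 = 5^5 = 3125

|z^5| = 3125


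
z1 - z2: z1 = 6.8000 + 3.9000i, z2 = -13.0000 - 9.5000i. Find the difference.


Real: 6.8 + 13 = 19.8
Imag: 3.9 + 9.5 = 13.4

19.8000 + 13.4000i


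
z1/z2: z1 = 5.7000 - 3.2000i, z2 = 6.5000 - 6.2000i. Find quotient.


Conjugate of z2 = 6.5000 + 6.2000i
Numerator: (5.7000 - 3.2000i)(6.5000 + 6.2000i) = 56.8900 + 14.5400i
Denominator: 6.5^2 + (-6.2)^2 = 80.69
Result = (56.8900 + 14.5400i)/80.69

0.7050 + 0.1802i


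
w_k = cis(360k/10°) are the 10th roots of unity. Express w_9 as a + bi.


Angle = 360*9/10 = 324°
a = cos(324°) = 0.8090
b = sin(324°) = -0.5878

0.8090 - 0.5878i


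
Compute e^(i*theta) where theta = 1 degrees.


cos(1°) = 0.9998
sin(1°) = 0.0175

e^(i*1°) = 0.9998 + 0.0175i


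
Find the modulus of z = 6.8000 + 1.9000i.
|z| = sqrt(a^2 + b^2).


|z| = sqrt(6.8^2 + 1.9^2) = sqrt(46.24 + 3.61) = sqrt(49.85) = 7.0605

|z| = 7.0605


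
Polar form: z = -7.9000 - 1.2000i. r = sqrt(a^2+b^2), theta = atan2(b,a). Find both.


r = sqrt(62.41+1.44) = sqrt(63.85) = 7.9906
theta = atan2(-1.2, -7.9) = -171.3629 degrees

r = 7.9906, theta = -171.3629 degrees


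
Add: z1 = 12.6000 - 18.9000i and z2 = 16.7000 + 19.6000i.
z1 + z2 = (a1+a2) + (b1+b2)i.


Real: 12.6 + 16.7 = 29.3
Imag: -18.9 + 19.6 = 0.7

29.3000 + 0.7000i


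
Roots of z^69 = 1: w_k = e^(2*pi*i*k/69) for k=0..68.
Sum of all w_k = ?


The sum of all 69th roots of unity is 0.
Geometric series: (1 - w^69)/(1 - w) = (1-1)/(1-w) = 0 since w^69 = 1, w ≠ 1.
Alternatively: coefficient of z^68 in z^69 - 1 is 0.

0


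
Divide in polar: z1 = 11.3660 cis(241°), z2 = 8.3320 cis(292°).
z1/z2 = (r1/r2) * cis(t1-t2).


r = 11.3660 / 8.3320 = 1.3641
theta = 241° - 292° = -51° = 309° (mod 360)

1.3641 cis(309°)


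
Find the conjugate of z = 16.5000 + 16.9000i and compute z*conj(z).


z_bar = 16.5000 - 16.9000i
z*z_bar = 16.5^2 + 16.9^2 = 272.25 + 285.61 = 557.86

z_bar = 16.5000 - 16.9000i, z*z_bar = 557.86


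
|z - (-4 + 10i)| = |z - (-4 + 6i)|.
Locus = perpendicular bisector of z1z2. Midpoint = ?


Equal distances means the locus is the perpendicular bisector of z1 and z2.
Midpoint = ((-4+(-4))/2, (10+6)/2) = (-4.0000, 8.0000)

Perpendicular bisector through (-4.0000, 8.0000)


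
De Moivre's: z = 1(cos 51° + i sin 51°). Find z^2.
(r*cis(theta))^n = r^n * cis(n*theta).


r^2 = 1^2 = 1
n*theta = 2*51° = 102° = 102° (mod 360)
a = 1*cos(102°) = -0.2079
b = 1*sin(102°) = 0.9781

1 cis(102°) = -0.2079 + 0.9781i


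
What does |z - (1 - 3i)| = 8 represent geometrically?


|z - z0| = r is a circle with center z0 and radius r.
Center = (1, -3), radius = 8

Circle with center (1, -3) and radius 8


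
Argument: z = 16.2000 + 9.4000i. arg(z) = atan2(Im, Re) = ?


Re = 16.2, Im = 9.4
arg = atan2(9.4, 16.2) = 30.1243 degrees

arg(z) = 30.1243 degrees


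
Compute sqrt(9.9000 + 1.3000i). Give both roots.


|z| = sqrt(98.01+1.69) = 9.9850
sqrt((|z|+a)/2) = sqrt((9.9850+9.9)/2) = sqrt(9.9425) = 3.1532
sqrt((|z|-a)/2) = sqrt((9.9850-9.9)/2) = sqrt(0.0425) = 0.2061

±(3.1532 + 0.2061i) i.e. 3.1532 + 0.2061i and -3.1532 - 0.2061i


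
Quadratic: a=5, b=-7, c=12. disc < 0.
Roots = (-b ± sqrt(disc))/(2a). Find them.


disc = (-7)^2 - 4*5*12 = 49 - 240 = -191
sqrt(|disc|) = sqrt(191) = 13.8203
Real part = 7/(2*5) = 0.7000
Imag part = 13.8203/(2*5) = 1.3820

0.7000 ± 1.3820i


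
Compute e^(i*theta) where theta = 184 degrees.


cos(184°) = -0.9976
sin(184°) = -0.0698

e^(i*184°) = -0.9976 - 0.0698i


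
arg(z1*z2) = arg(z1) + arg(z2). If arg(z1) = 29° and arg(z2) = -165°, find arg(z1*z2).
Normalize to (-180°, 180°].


arg(z1*z2) = 29° - 165° = -136°
Normalized to (-180°, 180°]: -136°

-136°


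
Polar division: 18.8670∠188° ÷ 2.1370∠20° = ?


r = 18.8670 / 2.1370 = 8.8287
theta = 188° - 20° = 168° = 168° (mod 360)

8.8287 cis(168°)


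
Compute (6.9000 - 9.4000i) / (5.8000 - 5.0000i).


Conjugate of z2 = 5.8000 + 5.0000i
Numerator: (6.9000 - 9.4000i)(5.8000 + 5.0000i) = 87.0200 - 20.0200i
Denominator: 5.8^2 + (-5)^2 = 58.64
Result = (87.0200 - 20.0200i)/58.64

1.4840 - 0.3414i


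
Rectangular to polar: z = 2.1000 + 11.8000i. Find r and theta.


r = sqrt(4.41+139.24) = sqrt(143.65) = 11.9854
theta = atan2(11.8, 2.1) = 79.9089 degrees

r = 11.9854, theta = 79.9089 degrees


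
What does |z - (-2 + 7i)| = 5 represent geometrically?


|z - z0| = r is a circle with center z0 and radius r.
Center = (-2, 7), radius = 5

Circle with center (-2, 7) and radius 5


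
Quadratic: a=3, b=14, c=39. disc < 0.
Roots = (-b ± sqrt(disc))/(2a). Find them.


disc = 14^2 - 4*3*39 = 196 - 468 = -272
sqrt(|disc|) = sqrt(272) = 16.4924
Real part = -14/(2*3) = -2.3333
Imag part = 16.4924/(2*3) = 2.7487

-2.3333 ± 2.7487i


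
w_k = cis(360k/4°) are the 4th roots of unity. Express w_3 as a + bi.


Angle = 360*3/4 = 270°
a = cos(270°) = 0
b = sin(270°) = -1.0000

0 - 1.0000i


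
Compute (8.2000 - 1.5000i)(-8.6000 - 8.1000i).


Real = 8.2*(-8.6) - (-1.5)*(-8.1) = -70.52 - 12.15 = -82.67
Imag = 8.2*(-8.1) - (8.6)*(-1.5) = -66.42 + 12.9 = -53.52

-82.6700 - 53.5200i


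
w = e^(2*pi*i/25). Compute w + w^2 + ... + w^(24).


With w = e^(2*pi*i/25), all 25 of the 25th roots of unity w^0 = 1, w, ..., w^(24) sum to 0: 1 + w + ... + w^(24) = (1 - w^25)/(1 - w) = 0 since w^25 = 1, w ≠ 1.
Removing the root 1: w + w^2 + ... + w^(24) = 0 - 1 = -1

Sum = -1


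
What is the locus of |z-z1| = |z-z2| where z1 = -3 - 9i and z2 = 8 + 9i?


Equal distances means the locus is the perpendicular bisector of z1 and z2.
Midpoint = ((-3+8)/2, (-9+9)/2) = (2.5000, 0)

Perpendicular bisector through (2.5000, 0)


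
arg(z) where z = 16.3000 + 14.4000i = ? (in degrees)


Re = 16.3, Im = 14.4
arg = atan2(14.4, 16.3) = 41.4585 degrees

arg(z) = 41.4585 degrees


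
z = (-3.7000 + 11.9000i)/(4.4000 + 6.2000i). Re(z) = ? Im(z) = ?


Multiply by conjugate: (-3.7000 + 11.9000i)(4.4000 - 6.2000i) / (4.4^2 + 6.2^2)
Numerator real = -3.7*4.4 + 11.9*6.2 = 57.5
Numerator imag = 11.9*4.4 - (-3.7)*6.2 = 75.3
Denominator = 57.8
Re(z) = 57.5/57.8 = 0.9948
Im(z) = 75.3/57.8 = 1.3028

Re(z) = 0.9948, Im(z) = 1.3028


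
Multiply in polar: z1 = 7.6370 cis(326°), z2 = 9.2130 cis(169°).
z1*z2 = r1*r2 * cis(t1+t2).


r = 7.6370 * 9.2130 = 70.3597
theta = 326° + 169° = 495° = 135° (mod 360)

70.3597 cis(135°)


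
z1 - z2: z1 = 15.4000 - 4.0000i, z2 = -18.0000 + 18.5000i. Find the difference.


Real: 15.4 + 18 = 33.4
Imag: -4 - 18.5 = -22.5

33.4000 - 22.5000i


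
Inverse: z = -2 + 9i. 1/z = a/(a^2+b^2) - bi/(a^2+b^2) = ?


|z|^2 = 4+81 = 85
1/z = (-2 - 9i)/85

1/z = -0.0235 - 0.1059i


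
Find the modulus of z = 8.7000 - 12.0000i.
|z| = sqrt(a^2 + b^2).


|z| = sqrt(8.7^2 + (-12)^2) = sqrt(75.69 + 144) = sqrt(219.69) = 14.8219

|z| = 14.8219


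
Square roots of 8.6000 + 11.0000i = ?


|z| = sqrt(73.96+121) = 13.9628
sqrt((|z|+a)/2) = sqrt((13.9628+8.6)/2) = sqrt(11.2814) = 3.3588
sqrt((|z|-a)/2) = sqrt((13.9628-8.6)/2) = sqrt(2.6814) = 1.6375

±(3.3588 + 1.6375i) i.e. 3.3588 + 1.6375i and -3.3588 - 1.6375i


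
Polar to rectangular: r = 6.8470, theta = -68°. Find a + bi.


a = 6.8470*cos(-68°) = 6.8470*0.3746 = 2.5649
b = 6.8470*sin(-68°) = 6.8470*(-0.92718) = -6.3484

2.5649 - 6.3484i


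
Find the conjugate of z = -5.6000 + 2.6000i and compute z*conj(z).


z_bar = -5.6000 - 2.6000i
z*z_bar = (-5.6)^2 + 2.6^2 = 31.36 + 6.76 = 38.12

z_bar = -5.6000 - 2.6000i, z*z_bar = 38.12


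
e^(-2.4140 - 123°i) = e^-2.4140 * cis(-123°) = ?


e^-2.4140 = 0.08946
cos(-123°) = -0.5446
sin(-123°) = -0.8387
Real = 0.08946*(-0.5446) = -0.0487
Imag = 0.08946*(-0.8387) = -0.0750

-0.0487 - 0.0750i


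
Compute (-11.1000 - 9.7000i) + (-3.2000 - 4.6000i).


Real: -11.1 - 3.2 = -14.3
Imag: -9.7 - 4.6 = -14.3

-14.3000 - 14.3000i


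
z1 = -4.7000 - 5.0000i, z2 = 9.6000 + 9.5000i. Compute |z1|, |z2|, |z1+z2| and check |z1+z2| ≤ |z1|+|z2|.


|z1| = sqrt((-4.7)^2 + (-5)^2) = sqrt(47.09) = 6.8622
|z2| = sqrt(9.6^2 + 9.5^2) = sqrt(182.41) = 13.5059
z1+z2 = 4.9000 + 4.5000i
|z1+z2| = sqrt(44.26) = 6.6528
|z1|+|z2| = 6.8622 + 13.5059 = 20.3681

|z1+z2| = 6.6528 ≤ |z1|+|z2| = 20.3681 (verified)


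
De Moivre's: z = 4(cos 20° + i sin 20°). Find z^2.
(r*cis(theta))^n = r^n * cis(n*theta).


r^2 = 4^2 = 16
n*theta = 2*20° = 40° = 40° (mod 360)
a = 16*cos(40°) = 12.2567
b = 16*sin(40°) = 10.2846

16 cis(40°) = 12.2567 + 10.2846i


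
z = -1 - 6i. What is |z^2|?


|z| = sqrt(1+36) = sqrt(37) = 6.0828
|z^2| = |z|^2 = (sqrt(37))^2 = 37

|z^2| = 37


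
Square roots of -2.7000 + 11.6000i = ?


|z| = sqrt(7.29+134.56) = 11.9101
sqrt((|z|+a)/2) = sqrt((11.9101+(-2.7))/2) = sqrt(4.6050) = 2.1459
sqrt((|z|-a)/2) = sqrt((11.9101-(-2.7))/2) = sqrt(7.3050) = 2.7028

±(2.1459 + 2.7028i) i.e. 2.1459 + 2.7028i and -2.1459 - 2.7028i


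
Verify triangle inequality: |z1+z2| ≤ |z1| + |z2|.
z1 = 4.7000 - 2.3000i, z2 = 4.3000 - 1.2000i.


|z1| = sqrt(4.7^2 + (-2.3)^2) = sqrt(27.38) = 5.2326
|z2| = sqrt(4.3^2 + (-1.2)^2) = sqrt(19.93) = 4.4643
z1+z2 = 9.0000 - 3.5000i
|z1+z2| = sqrt(93.25) = 9.6566
|z1|+|z2| = 5.2326 + 4.4643 = 9.6969

|z1+z2| = 9.6566 ≤ |z1|+|z2| = 9.6969 (verified)
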